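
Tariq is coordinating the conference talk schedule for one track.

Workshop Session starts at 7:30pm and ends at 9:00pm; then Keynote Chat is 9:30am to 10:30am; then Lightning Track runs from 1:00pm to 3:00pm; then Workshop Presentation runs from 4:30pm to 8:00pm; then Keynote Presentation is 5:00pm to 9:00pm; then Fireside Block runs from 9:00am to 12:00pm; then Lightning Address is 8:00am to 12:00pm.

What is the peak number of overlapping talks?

3

Walk through starts and ends in time order (an end at T is processed before a start at T):
8:00am start Lightning Address → 1
9:00am start Fireside Block → 2
9:30am start Keynote Chat → 3
10:30am end Keynote Chat → 2
12:00pm end Fireside Block → 1
12:00pm end Lightning Address → 0
1:00pm start Lightning Track → 1
3:00pm end Lightning Track → 0
4:30pm start Workshop Presentation → 1
5:00pm start Keynote Presentation → 2
7:30pm start Workshop Session → 3
8:00pm end Workshop Presentation → 2
9:00pm end Keynote Presentation → 1
9:00pm end Workshop Session → 0
Peak is 3, at 9:30am (Fireside Block, Keynote Chat, Lightning Address).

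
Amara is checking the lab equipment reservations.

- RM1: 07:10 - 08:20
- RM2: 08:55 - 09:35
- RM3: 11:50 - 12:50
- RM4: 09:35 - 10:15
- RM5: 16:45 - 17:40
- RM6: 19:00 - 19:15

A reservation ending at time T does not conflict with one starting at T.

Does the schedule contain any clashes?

No

Sorted by start: RM1, RM2, RM4, RM3, RM5, RM6.
RM2 starts after RM1 ends; RM1 is clear from here.
RM4 starts exactly when RM2 ends (back-to-back, no overlap); RM2 is clear from here.
RM3 starts after RM4 ends; RM4 is clear from here.
RM5 starts after RM3 ends; RM3 is clear from here.
RM6 starts after RM5 ends.
Every pair is clear; the schedule has no overlaps.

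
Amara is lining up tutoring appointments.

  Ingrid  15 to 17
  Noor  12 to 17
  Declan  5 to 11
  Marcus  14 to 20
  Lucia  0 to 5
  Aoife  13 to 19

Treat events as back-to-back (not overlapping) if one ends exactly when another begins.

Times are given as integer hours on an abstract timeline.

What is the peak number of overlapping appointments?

4

Sort all start/end points and keep a running count:
0 start Lucia → 1
5 end Lucia → 0
5 start Declan → 1
11 end Declan → 0
12 start Noor → 1
13 start Aoife → 2
14 start Marcus → 3
15 start Ingrid → 4
17 end Ingrid → 3
17 end Noor → 2
19 end Aoife → 1
20 end Marcus → 0
Peak is 4, at 15 (Aoife, Ingrid, Marcus, Noor).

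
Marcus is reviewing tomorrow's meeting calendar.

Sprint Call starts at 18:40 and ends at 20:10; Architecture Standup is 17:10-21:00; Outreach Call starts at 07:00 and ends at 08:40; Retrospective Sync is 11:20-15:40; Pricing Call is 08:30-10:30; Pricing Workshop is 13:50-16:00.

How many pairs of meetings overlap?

Sorted by start: Outreach Call, Pricing Call, Retrospective Sync, Pricing Workshop, Architecture Standup, Sprint Call.
Pricing Call starts before Outreach Call ends → Outreach Call and Pricing Call overlap.
Retrospective Sync starts after Outreach Call ends — done with Outreach Call.
Retrospective Sync starts after Pricing Call ends — done with Pricing Call.
Pricing Workshop starts before Retrospective Sync ends → Retrospective Sync and Pricing Workshop overlap.
Architecture Standup starts after Retrospective Sync ends — done with Retrospective Sync.
Architecture Standup starts after Pricing Workshop ends — done with Pricing Workshop.
Sprint Call starts before Architecture Standup ends → Architecture Standup and Sprint Call overlap.
Overlapping pairs: Architecture Standup & Sprint Call, Outreach Call & Pricing Call, Pricing Workshop & Retrospective Sync — 3 in total.

3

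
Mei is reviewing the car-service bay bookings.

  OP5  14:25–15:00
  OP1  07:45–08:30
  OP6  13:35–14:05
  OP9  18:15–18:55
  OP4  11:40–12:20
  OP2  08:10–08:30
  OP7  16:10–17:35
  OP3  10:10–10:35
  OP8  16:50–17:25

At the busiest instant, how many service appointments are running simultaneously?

Sweep the timeline, counting +1 at each start and −1 at each end (ends before starts at a tie):
07:45 start OP1 → 1
08:10 start OP2 → 2
08:30 end OP1 → 1
08:30 end OP2 → 0
10:10 start OP3 → 1
10:35 end OP3 → 0
11:40 start OP4 → 1
12:20 end OP4 → 0
13:35 start OP6 → 1
14:05 end OP6 → 0
14:25 start OP5 → 1
15:00 end OP5 → 0
16:10 start OP7 → 1
16:50 start OP8 → 2
17:25 end OP8 → 1
17:35 end OP7 → 0
18:15 start OP9 → 1
18:55 end OP9 → 0
Peak is 2, at 08:10 (OP1, OP2).

2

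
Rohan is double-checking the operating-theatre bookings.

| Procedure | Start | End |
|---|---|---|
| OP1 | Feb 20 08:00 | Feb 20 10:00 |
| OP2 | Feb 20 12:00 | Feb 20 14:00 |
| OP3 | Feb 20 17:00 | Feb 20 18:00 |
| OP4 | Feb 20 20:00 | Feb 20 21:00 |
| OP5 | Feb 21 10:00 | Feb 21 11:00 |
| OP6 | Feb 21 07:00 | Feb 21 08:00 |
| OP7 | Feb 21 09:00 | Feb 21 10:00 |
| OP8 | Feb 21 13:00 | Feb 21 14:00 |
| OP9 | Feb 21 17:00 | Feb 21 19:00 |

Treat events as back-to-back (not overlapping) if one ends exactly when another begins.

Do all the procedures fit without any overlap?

Two intervals overlap when each starts before the other ends.
Sorted by start: OP1, OP2, OP3, OP4, OP6, OP7, OP5, OP8, OP9.
OP2 starts after OP1 ends, so OP1 has no further overlaps.
OP3 starts after OP2 ends, so OP2 has no further overlaps.
OP4 starts after OP3 ends, so OP3 has no further overlaps.
OP6 starts after OP4 ends, so OP4 has no further overlaps.
OP7 starts after OP6 ends, so OP6 has no further overlaps.
OP5 starts exactly when OP7 ends (back-to-back, no overlap), so OP7 has no further overlaps.
OP8 starts after OP5 ends, so OP5 has no further overlaps.
OP9 starts after OP8 ends.
Every pair is clear; the schedule has no overlaps.

Yes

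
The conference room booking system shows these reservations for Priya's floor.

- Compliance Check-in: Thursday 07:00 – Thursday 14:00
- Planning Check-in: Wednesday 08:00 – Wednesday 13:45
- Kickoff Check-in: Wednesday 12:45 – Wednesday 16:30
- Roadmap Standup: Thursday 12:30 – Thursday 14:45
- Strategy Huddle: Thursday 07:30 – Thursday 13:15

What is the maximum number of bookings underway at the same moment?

Walk through starts and ends in time order (an end at T is processed before a start at T):
Wednesday 08:00 start Planning Check-in → 1
Wednesday 12:45 start Kickoff Check-in → 2
Wednesday 13:45 end Planning Check-in → 1
Wednesday 16:30 end Kickoff Check-in → 0
Thursday 07:00 start Compliance Check-in → 1
Thursday 07:30 start Strategy Huddle → 2
Thursday 12:30 start Roadmap Standup → 3
Thursday 13:15 end Strategy Huddle → 2
Thursday 14:00 end Compliance Check-in → 1
Thursday 14:45 end Roadmap Standup → 0
Peak is 3, at Thursday 12:30 (Compliance Check-in, Roadmap Standup, Strategy Huddle).

3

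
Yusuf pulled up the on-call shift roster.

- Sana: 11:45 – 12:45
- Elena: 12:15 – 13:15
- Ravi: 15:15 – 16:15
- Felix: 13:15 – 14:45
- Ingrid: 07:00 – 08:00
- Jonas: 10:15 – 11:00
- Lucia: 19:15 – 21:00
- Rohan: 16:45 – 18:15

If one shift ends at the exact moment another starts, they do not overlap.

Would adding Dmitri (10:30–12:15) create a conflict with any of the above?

Ingrid: ends 08:00 at or before Dmitri starts 10:30 → clear.
Jonas: starts 10:15 before Dmitri ends 12:15, and ends 11:00 after Dmitri starts 10:30 → overlap.
Sana: starts 11:45 before Dmitri ends 12:15, and ends 12:45 after Dmitri starts 10:30 → overlap.
Elena: starts 12:15 at or after Dmitri ends 12:15 → clear.
Felix: starts 13:15 at or after Dmitri ends 12:15 → clear.
Ravi: starts 15:15 at or after Dmitri ends 12:15 → clear.
Rohan: starts 16:45 at or after Dmitri ends 12:15 → clear.
Lucia: starts 19:15 at or after Dmitri ends 12:15 → clear.
Dmitri overlaps Jonas, Sana.

Yes — it overlaps Jonas, Sana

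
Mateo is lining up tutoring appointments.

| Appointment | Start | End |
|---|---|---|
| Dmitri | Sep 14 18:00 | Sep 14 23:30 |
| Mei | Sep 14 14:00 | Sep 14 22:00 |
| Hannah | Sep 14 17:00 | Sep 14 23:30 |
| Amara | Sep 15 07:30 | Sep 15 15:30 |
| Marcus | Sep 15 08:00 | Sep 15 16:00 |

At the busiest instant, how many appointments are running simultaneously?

Sort all start/end points and keep a running count:
Sep 14 14:00 start Mei → 1
Sep 14 17:00 start Hannah → 2
Sep 14 18:00 start Dmitri → 3
Sep 14 22:00 end Mei → 2
Sep 14 23:30 end Dmitri → 1
Sep 14 23:30 end Hannah → 0
Sep 15 07:30 start Amara → 1
Sep 15 08:00 start Marcus → 2
Sep 15 15:30 end Amara → 1
Sep 15 16:00 end Marcus → 0
Peak is 3, at Sep 14 18:00 (Dmitri, Hannah, Mei).

3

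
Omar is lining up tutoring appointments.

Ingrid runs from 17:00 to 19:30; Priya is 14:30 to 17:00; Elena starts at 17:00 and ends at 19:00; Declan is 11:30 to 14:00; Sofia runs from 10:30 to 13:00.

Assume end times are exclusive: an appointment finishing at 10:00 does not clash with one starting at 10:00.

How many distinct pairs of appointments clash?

2

Sorted by start: Sofia, Declan, Priya, Elena, Ingrid.
Declan starts before Sofia ends → Sofia and Declan overlap.
Priya starts after Sofia ends — done with Sofia.
Priya starts after Declan ends — done with Declan.
Elena starts exactly when Priya ends (back-to-back, no overlap) — done with Priya.
Ingrid starts before Elena ends → Elena and Ingrid overlap.
Overlapping pairs: Declan & Sofia, Elena & Ingrid — 2 in total.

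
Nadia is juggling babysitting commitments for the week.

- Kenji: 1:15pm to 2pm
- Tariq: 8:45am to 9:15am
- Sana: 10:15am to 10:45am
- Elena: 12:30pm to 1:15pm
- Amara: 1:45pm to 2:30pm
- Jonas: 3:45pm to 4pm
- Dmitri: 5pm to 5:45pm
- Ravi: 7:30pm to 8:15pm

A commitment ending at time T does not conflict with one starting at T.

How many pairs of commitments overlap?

1

Sorted by start: Tariq, Sana, Elena, Kenji, Amara, Jonas, Dmitri, Ravi.
Sana starts after Tariq ends, so nothing later overlaps Tariq either.
Elena starts after Sana ends, so nothing later overlaps Sana either.
Kenji starts exactly when Elena ends (back-to-back, no overlap), so nothing later overlaps Elena either.
Amara starts before Kenji ends → Kenji and Amara overlap.
Jonas starts after Kenji ends, so nothing later overlaps Kenji either.
Jonas starts after Amara ends, so nothing later overlaps Amara either.
Dmitri starts after Jonas ends, so nothing later overlaps Jonas either.
Ravi starts after Dmitri ends.
Overlapping pairs: Amara & Kenji — 1 in total.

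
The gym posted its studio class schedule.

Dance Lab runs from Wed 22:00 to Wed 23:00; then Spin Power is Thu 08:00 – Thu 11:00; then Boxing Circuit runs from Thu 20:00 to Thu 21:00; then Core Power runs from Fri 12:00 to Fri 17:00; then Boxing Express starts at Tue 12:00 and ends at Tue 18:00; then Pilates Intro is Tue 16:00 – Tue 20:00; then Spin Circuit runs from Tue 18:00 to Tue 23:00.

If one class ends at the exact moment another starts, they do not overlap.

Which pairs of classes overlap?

Boxing Express & Pilates Intro, Pilates Intro & Spin Circuit

Sorted by start: Boxing Express, Pilates Intro, Spin Circuit, Dance Lab, Spin Power, Boxing Circuit, Core Power.
Pilates Intro starts before Boxing Express ends → Boxing Express and Pilates Intro overlap.
Spin Circuit starts exactly when Boxing Express ends (back-to-back, no overlap) — done with Boxing Express.
Spin Circuit starts before Pilates Intro ends → Pilates Intro and Spin Circuit overlap.
Dance Lab starts after Pilates Intro ends — done with Pilates Intro.
Dance Lab starts after Spin Circuit ends — done with Spin Circuit.
Spin Power starts after Dance Lab ends — done with Dance Lab.
Boxing Circuit starts after Spin Power ends — done with Spin Power.
Core Power starts after Boxing Circuit ends.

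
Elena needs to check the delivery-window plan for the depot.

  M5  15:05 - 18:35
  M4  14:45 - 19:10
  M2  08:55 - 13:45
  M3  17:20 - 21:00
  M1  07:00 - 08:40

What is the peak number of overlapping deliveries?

Walk through starts and ends in time order (an end at T is processed before a start at T):
07:00 start M1 → 1
08:40 end M1 → 0
08:55 start M2 → 1
13:45 end M2 → 0
14:45 start M4 → 1
15:05 start M5 → 2
17:20 start M3 → 3
18:35 end M5 → 2
19:10 end M4 → 1
21:00 end M3 → 0
Peak is 3, at 17:20 (M3, M4, M5).

3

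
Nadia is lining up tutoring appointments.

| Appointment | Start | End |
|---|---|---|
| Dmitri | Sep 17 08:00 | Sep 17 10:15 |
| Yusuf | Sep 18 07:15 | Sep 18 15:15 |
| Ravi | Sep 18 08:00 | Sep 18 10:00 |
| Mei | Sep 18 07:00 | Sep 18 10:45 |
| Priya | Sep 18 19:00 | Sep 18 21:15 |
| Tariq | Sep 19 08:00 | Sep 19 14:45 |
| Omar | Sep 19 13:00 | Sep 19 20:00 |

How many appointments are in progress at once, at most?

3

Sort all start/end points and keep a running count:
Sep 17 08:00 start Dmitri → 1
Sep 17 10:15 end Dmitri → 0
Sep 18 07:00 start Mei → 1
Sep 18 07:15 start Yusuf → 2
Sep 18 08:00 start Ravi → 3
Sep 18 10:00 end Ravi → 2
Sep 18 10:45 end Mei → 1
Sep 18 15:15 end Yusuf → 0
Sep 18 19:00 start Priya → 1
Sep 18 21:15 end Priya → 0
Sep 19 08:00 start Tariq → 1
Sep 19 13:00 start Omar → 2
Sep 19 14:45 end Tariq → 1
Sep 19 20:00 end Omar → 0
Peak is 3, at Sep 18 08:00 (Mei, Ravi, Yusuf).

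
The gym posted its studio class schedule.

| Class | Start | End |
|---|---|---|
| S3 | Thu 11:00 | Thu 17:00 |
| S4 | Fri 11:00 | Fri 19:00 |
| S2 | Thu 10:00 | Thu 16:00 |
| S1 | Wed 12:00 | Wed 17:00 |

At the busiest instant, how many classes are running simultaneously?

2

Walk through starts and ends in time order (an end at T is processed before a start at T):
Wed 12:00 start S1 → 1
Wed 17:00 end S1 → 0
Thu 10:00 start S2 → 1
Thu 11:00 start S3 → 2
Thu 16:00 end S2 → 1
Thu 17:00 end S3 → 0
Fri 11:00 start S4 → 1
Fri 19:00 end S4 → 0
Peak is 2, at Thu 11:00 (S2, S3).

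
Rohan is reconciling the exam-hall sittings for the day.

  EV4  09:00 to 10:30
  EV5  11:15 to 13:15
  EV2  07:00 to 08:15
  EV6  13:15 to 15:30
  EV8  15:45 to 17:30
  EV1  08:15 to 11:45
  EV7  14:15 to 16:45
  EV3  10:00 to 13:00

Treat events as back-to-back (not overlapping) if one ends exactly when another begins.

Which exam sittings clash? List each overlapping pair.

Sorted by start: EV2, EV1, EV4, EV3, EV5, EV6, EV7, EV8.
EV1 starts exactly when EV2 ends (back-to-back, no overlap); EV2 is clear from here.
EV4 starts before EV1 ends → EV1 and EV4 overlap.
EV3 starts before EV1 ends → EV1 and EV3 overlap.
EV5 starts before EV1 ends → EV1 and EV5 overlap.
EV6 starts after EV1 ends; EV1 is clear from here.
EV3 starts before EV4 ends → EV4 and EV3 overlap.
EV5 starts after EV4 ends; EV4 is clear from here.
EV5 starts before EV3 ends → EV3 and EV5 overlap.
EV6 starts after EV3 ends; EV3 is clear from here.
EV6 starts exactly when EV5 ends (back-to-back, no overlap); EV5 is clear from here.
EV7 starts before EV6 ends → EV6 and EV7 overlap.
EV8 starts after EV6 ends.
EV8 starts before EV7 ends → EV7 and EV8 overlap.

EV1 & EV3, EV1 & EV4, EV1 & EV5, EV3 & EV4, EV3 & EV5, EV6 & EV7, EV7 & EV8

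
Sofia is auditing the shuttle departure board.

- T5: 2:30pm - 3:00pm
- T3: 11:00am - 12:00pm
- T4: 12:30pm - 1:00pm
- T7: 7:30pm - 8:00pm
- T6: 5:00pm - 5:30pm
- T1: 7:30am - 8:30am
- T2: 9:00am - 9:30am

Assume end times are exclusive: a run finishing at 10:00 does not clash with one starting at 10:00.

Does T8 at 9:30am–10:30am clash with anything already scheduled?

No — it doesn't clash with anything

T1: ends 8:30am at or before T8 starts 9:30am → clear.
T2: ends 9:30am at or before T8 starts 9:30am → clear.
T3: starts 11:00am at or after T8 ends 10:30am → clear.
T4: starts 12:30pm at or after T8 ends 10:30am → clear.
T5: starts 2:30pm at or after T8 ends 10:30am → clear.
T6: starts 5:00pm at or after T8 ends 10:30am → clear.
T7: starts 7:30pm at or after T8 ends 10:30am → clear.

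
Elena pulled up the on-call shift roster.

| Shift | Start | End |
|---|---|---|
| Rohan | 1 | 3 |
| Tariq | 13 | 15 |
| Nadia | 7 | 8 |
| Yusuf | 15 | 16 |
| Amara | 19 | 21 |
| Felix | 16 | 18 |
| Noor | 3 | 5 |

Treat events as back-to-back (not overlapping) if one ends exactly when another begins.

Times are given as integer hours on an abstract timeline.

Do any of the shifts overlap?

Sorted by start: Rohan, Noor, Nadia, Tariq, Yusuf, Felix, Amara.
Noor starts exactly when Rohan ends (back-to-back, no overlap); Rohan is clear from here.
Nadia starts after Noor ends; Noor is clear from here.
Tariq starts after Nadia ends; Nadia is clear from here.
Yusuf starts exactly when Tariq ends (back-to-back, no overlap); Tariq is clear from here.
Felix starts exactly when Yusuf ends (back-to-back, no overlap); Yusuf is clear from here.
Amara starts after Felix ends.
Every pair is clear; the schedule has no overlaps.

No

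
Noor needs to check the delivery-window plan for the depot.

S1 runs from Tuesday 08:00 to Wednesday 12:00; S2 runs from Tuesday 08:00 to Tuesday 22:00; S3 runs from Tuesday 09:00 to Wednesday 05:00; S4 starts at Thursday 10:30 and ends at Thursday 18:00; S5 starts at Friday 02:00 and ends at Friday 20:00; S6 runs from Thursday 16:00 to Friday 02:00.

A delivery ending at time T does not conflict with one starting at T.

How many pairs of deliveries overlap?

Sorted by start: S1, S2, S3, S4, S6, S5.
S2 starts before S1 ends → S1 and S2 overlap.
S3 starts before S1 ends → S1 and S3 overlap.
S4 starts after S1 ends; S1 is clear from here.
S3 starts before S2 ends → S2 and S3 overlap.
S4 starts after S2 ends; S2 is clear from here.
S4 starts after S3 ends; S3 is clear from here.
S6 starts before S4 ends → S4 and S6 overlap.
S5 starts after S4 ends.
S5 starts exactly when S6 ends (back-to-back, no overlap).
Overlapping pairs: S1 & S2, S1 & S3, S2 & S3, S4 & S6 — 4 in total.

4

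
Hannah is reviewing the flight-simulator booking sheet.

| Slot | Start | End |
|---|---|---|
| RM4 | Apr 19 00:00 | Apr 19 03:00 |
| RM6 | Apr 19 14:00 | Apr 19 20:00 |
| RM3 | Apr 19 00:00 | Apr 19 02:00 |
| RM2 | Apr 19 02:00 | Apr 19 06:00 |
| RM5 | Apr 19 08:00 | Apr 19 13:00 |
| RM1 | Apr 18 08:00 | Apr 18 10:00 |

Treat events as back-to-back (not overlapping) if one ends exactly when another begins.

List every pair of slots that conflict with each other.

Sorted by start: RM1, RM3, RM4, RM2, RM5, RM6.
RM3 starts after RM1 ends, so nothing later overlaps RM1 either.
RM4 starts before RM3 ends → RM3 and RM4 overlap.
RM2 starts exactly when RM3 ends (back-to-back, no overlap), so nothing later overlaps RM3 either.
RM2 starts before RM4 ends → RM4 and RM2 overlap.
RM5 starts after RM4 ends, so nothing later overlaps RM4 either.
RM5 starts after RM2 ends, so nothing later overlaps RM2 either.
RM6 starts after RM5 ends.

RM2 & RM4, RM3 & RM4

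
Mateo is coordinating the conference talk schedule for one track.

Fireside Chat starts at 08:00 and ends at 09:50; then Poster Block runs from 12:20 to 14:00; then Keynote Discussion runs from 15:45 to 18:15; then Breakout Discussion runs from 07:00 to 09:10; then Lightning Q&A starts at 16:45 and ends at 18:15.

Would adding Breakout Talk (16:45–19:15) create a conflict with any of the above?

Yes — it overlaps Keynote Discussion, Lightning Q&A

Breakout Discussion: ends 09:10 at or before Breakout Talk starts 16:45 → clear.
Fireside Chat: ends 09:50 at or before Breakout Talk starts 16:45 → clear.
Poster Block: ends 14:00 at or before Breakout Talk starts 16:45 → clear.
Keynote Discussion: starts 15:45 before Breakout Talk ends 19:15, and ends 18:15 after Breakout Talk starts 16:45 → overlap.
Lightning Q&A: starts 16:45 before Breakout Talk ends 19:15, and ends 18:15 after Breakout Talk starts 16:45 → overlap.
Breakout Talk overlaps Keynote Discussion, Lightning Q&A.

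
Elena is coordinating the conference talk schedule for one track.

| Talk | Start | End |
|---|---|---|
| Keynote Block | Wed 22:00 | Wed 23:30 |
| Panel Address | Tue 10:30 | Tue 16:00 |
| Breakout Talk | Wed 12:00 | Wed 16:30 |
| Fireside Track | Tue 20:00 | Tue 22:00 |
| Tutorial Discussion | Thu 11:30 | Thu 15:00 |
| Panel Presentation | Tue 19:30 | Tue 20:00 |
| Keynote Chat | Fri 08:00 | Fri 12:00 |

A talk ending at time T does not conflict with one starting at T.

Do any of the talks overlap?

Sorted by start: Panel Address, Panel Presentation, Fireside Track, Breakout Talk, Keynote Block, Tutorial Discussion, Keynote Chat.
Panel Presentation starts after Panel Address ends, so nothing later overlaps Panel Address either.
Fireside Track starts exactly when Panel Presentation ends (back-to-back, no overlap), so nothing later overlaps Panel Presentation either.
Breakout Talk starts after Fireside Track ends, so nothing later overlaps Fireside Track either.
Keynote Block starts after Breakout Talk ends, so nothing later overlaps Breakout Talk either.
Tutorial Discussion starts after Keynote Block ends, so nothing later overlaps Keynote Block either.
Keynote Chat starts after Tutorial Discussion ends.
Every pair is clear; the schedule has no overlaps.

No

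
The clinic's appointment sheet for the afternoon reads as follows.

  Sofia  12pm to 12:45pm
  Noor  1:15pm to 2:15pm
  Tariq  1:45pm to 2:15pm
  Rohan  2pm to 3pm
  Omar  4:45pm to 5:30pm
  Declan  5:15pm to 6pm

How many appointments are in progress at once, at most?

Sweep the timeline, counting +1 at each start and −1 at each end (ends before starts at a tie):
12pm start Sofia → 1
12:45pm end Sofia → 0
1:15pm start Noor → 1
1:45pm start Tariq → 2
2pm start Rohan → 3
2:15pm end Noor → 2
2:15pm end Tariq → 1
3pm end Rohan → 0
4:45pm start Omar → 1
5:15pm start Declan → 2
5:30pm end Omar → 1
6pm end Declan → 0
Peak is 3, at 2pm (Noor, Rohan, Tariq).

3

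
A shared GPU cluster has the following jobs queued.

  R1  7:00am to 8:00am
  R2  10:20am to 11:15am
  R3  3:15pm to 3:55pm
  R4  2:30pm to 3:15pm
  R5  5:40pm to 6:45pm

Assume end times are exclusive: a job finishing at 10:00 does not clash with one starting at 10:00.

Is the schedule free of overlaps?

Yes

Check each pair: they overlap iff neither finishes before the other starts.
Sorted by start: R1, R2, R4, R3, R5.
R2 starts after R1 ends, so R1 has no further overlaps.
R4 starts after R2 ends, so R2 has no further overlaps.
R3 starts exactly when R4 ends (back-to-back, no overlap), so R4 has no further overlaps.
R5 starts after R3 ends.
Every pair is clear; the schedule has no overlaps.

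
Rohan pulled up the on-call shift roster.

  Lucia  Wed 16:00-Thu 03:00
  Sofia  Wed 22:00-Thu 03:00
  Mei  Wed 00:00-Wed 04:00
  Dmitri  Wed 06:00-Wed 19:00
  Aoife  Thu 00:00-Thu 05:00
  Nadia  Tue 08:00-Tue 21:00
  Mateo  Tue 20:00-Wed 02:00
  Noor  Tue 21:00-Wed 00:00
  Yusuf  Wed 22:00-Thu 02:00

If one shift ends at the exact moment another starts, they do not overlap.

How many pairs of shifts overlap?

Two intervals overlap when each starts before the other ends.
Sorted by start: Nadia, Mateo, Noor, Mei, Dmitri, Lucia, Sofia, Yusuf, Aoife.
Mateo starts before Nadia ends → Nadia and Mateo overlap.
Noor starts exactly when Nadia ends (back-to-back, no overlap); Nadia is clear from here.
Noor starts before Mateo ends → Mateo and Noor overlap.
Mei starts before Mateo ends → Mateo and Mei overlap.
Dmitri starts after Mateo ends; Mateo is clear from here.
Mei starts exactly when Noor ends (back-to-back, no overlap); Noor is clear from here.
Dmitri starts after Mei ends; Mei is clear from here.
Lucia starts before Dmitri ends → Dmitri and Lucia overlap.
Sofia starts after Dmitri ends; Dmitri is clear from here.
Sofia starts before Lucia ends → Lucia and Sofia overlap.
Yusuf starts before Lucia ends → Lucia and Yusuf overlap.
Aoife starts before Lucia ends → Lucia and Aoife overlap.
Yusuf starts before Sofia ends → Sofia and Yusuf overlap.
Aoife starts before Sofia ends → Sofia and Aoife overlap.
Aoife starts before Yusuf ends → Yusuf and Aoife overlap.
Overlapping pairs: Aoife & Lucia, Aoife & Sofia, Aoife & Yusuf, Dmitri & Lucia, Lucia & Sofia, Lucia & Yusuf, Mateo & Mei, Mateo & Nadia, Mateo & Noor, Sofia & Yusuf — 10 in total.

10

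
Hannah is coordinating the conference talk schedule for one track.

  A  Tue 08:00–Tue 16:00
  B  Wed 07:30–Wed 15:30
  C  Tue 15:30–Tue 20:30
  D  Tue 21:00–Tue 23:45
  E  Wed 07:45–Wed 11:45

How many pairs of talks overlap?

2

Sorted by start: A, C, D, B, E.
C starts before A ends → A and C overlap.
D starts after A ends, so nothing later overlaps A either.
D starts after C ends, so nothing later overlaps C either.
B starts after D ends, so nothing later overlaps D either.
E starts before B ends → B and E overlap.
Overlapping pairs: A & C, B & E — 2 in total.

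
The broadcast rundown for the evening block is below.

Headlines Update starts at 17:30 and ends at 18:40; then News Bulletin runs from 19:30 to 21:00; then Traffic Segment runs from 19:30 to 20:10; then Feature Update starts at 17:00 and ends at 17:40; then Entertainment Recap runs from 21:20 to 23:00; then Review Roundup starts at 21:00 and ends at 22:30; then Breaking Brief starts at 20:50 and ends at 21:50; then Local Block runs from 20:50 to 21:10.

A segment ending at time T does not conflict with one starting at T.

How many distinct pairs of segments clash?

Sorted by start: Feature Update, Headlines Update, News Bulletin, Traffic Segment, Breaking Brief, Local Block, Review Roundup, Entertainment Recap.
Headlines Update starts before Feature Update ends → Feature Update and Headlines Update overlap.
News Bulletin starts after Feature Update ends, so nothing later overlaps Feature Update either.
News Bulletin starts after Headlines Update ends, so nothing later overlaps Headlines Update either.
Traffic Segment starts before News Bulletin ends → News Bulletin and Traffic Segment overlap.
Breaking Brief starts before News Bulletin ends → News Bulletin and Breaking Brief overlap.
Local Block starts before News Bulletin ends → News Bulletin and Local Block overlap.
Review Roundup starts exactly when News Bulletin ends (back-to-back, no overlap), so nothing later overlaps News Bulletin either.
Breaking Brief starts after Traffic Segment ends, so nothing later overlaps Traffic Segment either.
Local Block starts before Breaking Brief ends → Breaking Brief and Local Block overlap.
Review Roundup starts before Breaking Brief ends → Breaking Brief and Review Roundup overlap.
Entertainment Recap starts before Breaking Brief ends → Breaking Brief and Entertainment Recap overlap.
Review Roundup starts before Local Block ends → Local Block and Review Roundup overlap.
Entertainment Recap starts after Local Block ends.
Entertainment Recap starts before Review Roundup ends → Review Roundup and Entertainment Recap overlap.
Overlapping pairs: Breaking Brief & Entertainment Recap, Breaking Brief & Local Block, Breaking Brief & News Bulletin, Breaking Brief & Review Roundup, Entertainment Recap & Review Roundup, Feature Update & Headlines Update, Local Block & News Bulletin, Local Block & Review Roundup, News Bulletin & Traffic Segment — 9 in total.

9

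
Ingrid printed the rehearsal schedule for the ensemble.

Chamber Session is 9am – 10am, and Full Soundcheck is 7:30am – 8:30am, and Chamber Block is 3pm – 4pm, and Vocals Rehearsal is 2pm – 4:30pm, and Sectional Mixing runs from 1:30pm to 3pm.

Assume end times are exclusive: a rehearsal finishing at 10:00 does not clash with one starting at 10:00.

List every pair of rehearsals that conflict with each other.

Chamber Block & Vocals Rehearsal, Sectional Mixing & Vocals Rehearsal

Check each pair: they overlap iff neither finishes before the other starts.
Sorted by start: Full Soundcheck, Chamber Session, Sectional Mixing, Vocals Rehearsal, Chamber Block.
Chamber Session starts after Full Soundcheck ends, so Full Soundcheck has no further overlaps.
Sectional Mixing starts after Chamber Session ends, so Chamber Session has no further overlaps.
Vocals Rehearsal starts before Sectional Mixing ends → Sectional Mixing and Vocals Rehearsal overlap.
Chamber Block starts exactly when Sectional Mixing ends (back-to-back, no overlap).
Chamber Block starts before Vocals Rehearsal ends → Vocals Rehearsal and Chamber Block overlap.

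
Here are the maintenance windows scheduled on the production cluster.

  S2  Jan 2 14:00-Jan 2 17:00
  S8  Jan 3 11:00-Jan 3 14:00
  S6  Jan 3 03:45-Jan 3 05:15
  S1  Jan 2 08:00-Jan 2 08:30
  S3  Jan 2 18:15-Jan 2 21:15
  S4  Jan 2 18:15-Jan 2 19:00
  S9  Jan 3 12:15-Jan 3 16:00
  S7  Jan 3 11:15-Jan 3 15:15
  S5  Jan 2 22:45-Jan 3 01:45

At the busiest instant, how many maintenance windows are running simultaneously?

3

Walk through starts and ends in time order (an end at T is processed before a start at T):
Jan 2 08:00 start S1 → 1
Jan 2 08:30 end S1 → 0
Jan 2 14:00 start S2 → 1
Jan 2 17:00 end S2 → 0
Jan 2 18:15 start S3 → 1
Jan 2 18:15 start S4 → 2
Jan 2 19:00 end S4 → 1
Jan 2 21:15 end S3 → 0
Jan 2 22:45 start S5 → 1
Jan 3 01:45 end S5 → 0
Jan 3 03:45 start S6 → 1
Jan 3 05:15 end S6 → 0
Jan 3 11:00 start S8 → 1
Jan 3 11:15 start S7 → 2
Jan 3 12:15 start S9 → 3
Jan 3 14:00 end S8 → 2
Jan 3 15:15 end S7 → 1
Jan 3 16:00 end S9 → 0
Peak is 3, at Jan 3 12:15 (S7, S8, S9).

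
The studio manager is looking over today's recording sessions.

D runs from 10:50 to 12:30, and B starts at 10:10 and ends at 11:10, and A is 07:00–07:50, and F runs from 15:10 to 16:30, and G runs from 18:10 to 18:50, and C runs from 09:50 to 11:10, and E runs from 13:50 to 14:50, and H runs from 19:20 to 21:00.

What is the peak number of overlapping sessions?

3

Sweep the timeline, counting +1 at each start and −1 at each end (ends before starts at a tie):
07:00 start A → 1
07:50 end A → 0
09:50 start C → 1
10:10 start B → 2
10:50 start D → 3
11:10 end B → 2
11:10 end C → 1
12:30 end D → 0
13:50 start E → 1
14:50 end E → 0
15:10 start F → 1
16:30 end F → 0
18:10 start G → 1
18:50 end G → 0
19:20 start H → 1
21:00 end H → 0
Peak is 3, at 10:50 (B, C, D).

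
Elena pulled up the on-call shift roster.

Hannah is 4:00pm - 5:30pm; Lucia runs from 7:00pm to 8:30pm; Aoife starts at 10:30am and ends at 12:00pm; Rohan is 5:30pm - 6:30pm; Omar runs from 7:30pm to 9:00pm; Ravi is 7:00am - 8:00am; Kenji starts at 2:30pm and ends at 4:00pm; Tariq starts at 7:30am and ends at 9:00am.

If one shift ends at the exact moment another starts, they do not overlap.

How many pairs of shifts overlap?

2

Sorted by start: Ravi, Tariq, Aoife, Kenji, Hannah, Rohan, Lucia, Omar.
Tariq starts before Ravi ends → Ravi and Tariq overlap.
Aoife starts after Ravi ends, so Ravi has no further overlaps.
Aoife starts after Tariq ends, so Tariq has no further overlaps.
Kenji starts after Aoife ends, so Aoife has no further overlaps.
Hannah starts exactly when Kenji ends (back-to-back, no overlap), so Kenji has no further overlaps.
Rohan starts exactly when Hannah ends (back-to-back, no overlap), so Hannah has no further overlaps.
Lucia starts after Rohan ends, so Rohan has no further overlaps.
Omar starts before Lucia ends → Lucia and Omar overlap.
Overlapping pairs: Lucia & Omar, Ravi & Tariq — 2 in total.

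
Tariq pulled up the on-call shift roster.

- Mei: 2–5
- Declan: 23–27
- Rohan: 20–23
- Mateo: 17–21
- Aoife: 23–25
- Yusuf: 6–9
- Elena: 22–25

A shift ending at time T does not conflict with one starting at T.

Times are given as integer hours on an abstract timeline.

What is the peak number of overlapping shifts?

Sweep the timeline, counting +1 at each start and −1 at each end (ends before starts at a tie):
2 start Mei → 1
5 end Mei → 0
6 start Yusuf → 1
9 end Yusuf → 0
17 start Mateo → 1
20 start Rohan → 2
21 end Mateo → 1
22 start Elena → 2
23 end Rohan → 1
23 start Aoife → 2
23 start Declan → 3
25 end Aoife → 2
25 end Elena → 1
27 end Declan → 0
Peak is 3, at 23 (Aoife, Declan, Elena).

3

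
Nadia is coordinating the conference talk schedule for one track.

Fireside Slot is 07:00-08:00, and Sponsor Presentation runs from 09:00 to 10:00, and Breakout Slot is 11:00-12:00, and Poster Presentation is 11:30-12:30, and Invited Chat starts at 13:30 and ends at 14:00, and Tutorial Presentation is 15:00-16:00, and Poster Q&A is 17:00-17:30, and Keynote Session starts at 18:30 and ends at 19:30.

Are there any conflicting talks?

Check each pair: they overlap iff neither finishes before the other starts.
Sorted by start: Fireside Slot, Sponsor Presentation, Breakout Slot, Poster Presentation, Invited Chat, Tutorial Presentation, Poster Q&A, Keynote Session.
Sponsor Presentation starts after Fireside Slot ends; Fireside Slot is clear from here.
Breakout Slot starts after Sponsor Presentation ends; Sponsor Presentation is clear from here.
Poster Presentation starts before Breakout Slot ends → Breakout Slot and Poster Presentation overlap.
That's a conflict, so the schedule is not conflict-free.

Yes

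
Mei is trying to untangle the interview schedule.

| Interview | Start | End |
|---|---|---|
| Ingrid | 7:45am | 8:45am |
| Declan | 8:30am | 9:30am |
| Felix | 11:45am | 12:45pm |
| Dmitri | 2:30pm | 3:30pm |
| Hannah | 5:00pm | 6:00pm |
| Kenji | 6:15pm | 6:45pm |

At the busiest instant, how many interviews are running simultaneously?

Walk through starts and ends in time order (an end at T is processed before a start at T):
7:45am start Ingrid → 1
8:30am start Declan → 2
8:45am end Ingrid → 1
9:30am end Declan → 0
11:45am start Felix → 1
12:45pm end Felix → 0
2:30pm start Dmitri → 1
3:30pm end Dmitri → 0
5:00pm start Hannah → 1
6:00pm end Hannah → 0
6:15pm start Kenji → 1
6:45pm end Kenji → 0
Peak is 2, at 8:30am (Declan, Ingrid).

2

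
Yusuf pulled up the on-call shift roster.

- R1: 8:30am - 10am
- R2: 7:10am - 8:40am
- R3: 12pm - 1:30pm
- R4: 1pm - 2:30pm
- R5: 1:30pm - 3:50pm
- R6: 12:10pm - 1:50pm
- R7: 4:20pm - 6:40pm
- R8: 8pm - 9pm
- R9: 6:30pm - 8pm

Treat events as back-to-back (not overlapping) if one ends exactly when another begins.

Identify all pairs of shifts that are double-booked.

Sorted by start: R2, R1, R3, R6, R4, R5, R7, R9, R8.
R1 starts before R2 ends → R2 and R1 overlap.
R3 starts after R2 ends, so R2 has no further overlaps.
R3 starts after R1 ends, so R1 has no further overlaps.
R6 starts before R3 ends → R3 and R6 overlap.
R4 starts before R3 ends → R3 and R4 overlap.
R5 starts exactly when R3 ends (back-to-back, no overlap), so R3 has no further overlaps.
R4 starts before R6 ends → R6 and R4 overlap.
R5 starts before R6 ends → R6 and R5 overlap.
R7 starts after R6 ends, so R6 has no further overlaps.
R5 starts before R4 ends → R4 and R5 overlap.
R7 starts after R4 ends, so R4 has no further overlaps.
R7 starts after R5 ends, so R5 has no further overlaps.
R9 starts before R7 ends → R7 and R9 overlap.
R8 starts after R7 ends.
R8 starts exactly when R9 ends (back-to-back, no overlap).

R1 & R2, R3 & R4, R3 & R6, R4 & R5, R4 & R6, R5 & R6, R7 & R9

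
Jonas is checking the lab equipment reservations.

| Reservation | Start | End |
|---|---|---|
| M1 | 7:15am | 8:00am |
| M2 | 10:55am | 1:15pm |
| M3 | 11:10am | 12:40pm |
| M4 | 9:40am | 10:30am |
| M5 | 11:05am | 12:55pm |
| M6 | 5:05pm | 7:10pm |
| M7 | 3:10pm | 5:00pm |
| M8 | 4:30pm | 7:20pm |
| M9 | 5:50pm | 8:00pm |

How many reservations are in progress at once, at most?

Walk through starts and ends in time order (an end at T is processed before a start at T):
7:15am start M1 → 1
8:00am end M1 → 0
9:40am start M4 → 1
10:30am end M4 → 0
10:55am start M2 → 1
11:05am start M5 → 2
11:10am start M3 → 3
12:40pm end M3 → 2
12:55pm end M5 → 1
1:15pm end M2 → 0
3:10pm start M7 → 1
4:30pm start M8 → 2
5:00pm end M7 → 1
5:05pm start M6 → 2
5:50pm start M9 → 3
7:10pm end M6 → 2
7:20pm end M8 → 1
8:00pm end M9 → 0
Peak is 3, at 11:10am (M2, M3, M5).

3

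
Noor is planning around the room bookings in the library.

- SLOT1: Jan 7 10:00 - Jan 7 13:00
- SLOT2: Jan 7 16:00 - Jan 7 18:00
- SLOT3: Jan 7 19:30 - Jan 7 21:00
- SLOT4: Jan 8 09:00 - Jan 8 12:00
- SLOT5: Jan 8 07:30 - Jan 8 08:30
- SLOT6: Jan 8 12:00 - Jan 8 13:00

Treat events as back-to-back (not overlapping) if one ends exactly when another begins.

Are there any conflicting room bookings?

Sorted by start: SLOT1, SLOT2, SLOT3, SLOT5, SLOT4, SLOT6.
SLOT2 starts after SLOT1 ends, so nothing later overlaps SLOT1 either.
SLOT3 starts after SLOT2 ends, so nothing later overlaps SLOT2 either.
SLOT5 starts after SLOT3 ends, so nothing later overlaps SLOT3 either.
SLOT4 starts after SLOT5 ends, so nothing later overlaps SLOT5 either.
SLOT6 starts exactly when SLOT4 ends (back-to-back, no overlap).
Every pair is clear; the schedule has no overlaps.

No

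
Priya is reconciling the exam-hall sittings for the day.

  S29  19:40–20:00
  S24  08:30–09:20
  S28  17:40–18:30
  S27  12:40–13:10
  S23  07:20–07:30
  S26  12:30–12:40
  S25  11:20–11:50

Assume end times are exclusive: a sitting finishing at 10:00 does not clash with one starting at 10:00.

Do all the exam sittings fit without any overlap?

Sorted by start: S23, S24, S25, S26, S27, S28, S29.
S24 starts after S23 ends, so S23 has no further overlaps.
S25 starts after S24 ends, so S24 has no further overlaps.
S26 starts after S25 ends, so S25 has no further overlaps.
S27 starts exactly when S26 ends (back-to-back, no overlap), so S26 has no further overlaps.
S28 starts after S27 ends, so S27 has no further overlaps.
S29 starts after S28 ends.
Every pair is clear; the schedule has no overlaps.

Yes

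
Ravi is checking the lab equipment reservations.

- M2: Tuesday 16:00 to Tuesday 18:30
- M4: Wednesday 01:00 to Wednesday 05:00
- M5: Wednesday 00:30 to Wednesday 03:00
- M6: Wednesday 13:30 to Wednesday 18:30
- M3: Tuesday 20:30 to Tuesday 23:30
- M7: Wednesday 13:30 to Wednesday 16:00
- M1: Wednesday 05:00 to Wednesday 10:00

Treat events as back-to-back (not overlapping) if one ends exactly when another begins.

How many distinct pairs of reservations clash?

Check each pair: they overlap iff neither finishes before the other starts.
Sorted by start: M2, M3, M5, M4, M1, M6, M7.
M3 starts after M2 ends — done with M2.
M5 starts after M3 ends — done with M3.
M4 starts before M5 ends → M5 and M4 overlap.
M1 starts after M5 ends — done with M5.
M1 starts exactly when M4 ends (back-to-back, no overlap) — done with M4.
M6 starts after M1 ends — done with M1.
M7 starts before M6 ends → M6 and M7 overlap.
Overlapping pairs: M4 & M5, M6 & M7 — 2 in total.

2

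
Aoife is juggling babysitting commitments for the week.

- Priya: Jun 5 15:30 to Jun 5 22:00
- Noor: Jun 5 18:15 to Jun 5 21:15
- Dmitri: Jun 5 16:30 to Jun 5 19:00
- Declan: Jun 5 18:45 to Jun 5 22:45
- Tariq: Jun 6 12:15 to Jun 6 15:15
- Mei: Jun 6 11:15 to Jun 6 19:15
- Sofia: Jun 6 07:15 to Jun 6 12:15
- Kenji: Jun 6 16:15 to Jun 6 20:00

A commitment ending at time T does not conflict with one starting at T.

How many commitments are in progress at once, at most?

4

Sweep the timeline, counting +1 at each start and −1 at each end (ends before starts at a tie):
Jun 5 15:30 start Priya → 1
Jun 5 16:30 start Dmitri → 2
Jun 5 18:15 start Noor → 3
Jun 5 18:45 start Declan → 4
Jun 5 19:00 end Dmitri → 3
Jun 5 21:15 end Noor → 2
Jun 5 22:00 end Priya → 1
Jun 5 22:45 end Declan → 0
Jun 6 07:15 start Sofia → 1
Jun 6 11:15 start Mei → 2
Jun 6 12:15 end Sofia → 1
Jun 6 12:15 start Tariq → 2
Jun 6 15:15 end Tariq → 1
Jun 6 16:15 start Kenji → 2
Jun 6 19:15 end Mei → 1
Jun 6 20:00 end Kenji → 0
Peak is 4, at Jun 5 18:45 (Declan, Dmitri, Noor, Priya).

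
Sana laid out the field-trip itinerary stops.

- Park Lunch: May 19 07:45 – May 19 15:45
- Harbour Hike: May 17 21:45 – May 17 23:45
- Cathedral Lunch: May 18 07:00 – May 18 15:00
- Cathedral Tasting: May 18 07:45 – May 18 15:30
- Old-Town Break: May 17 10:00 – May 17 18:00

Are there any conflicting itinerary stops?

Yes

Two intervals overlap when each starts before the other ends.
Sorted by start: Old-Town Break, Harbour Hike, Cathedral Lunch, Cathedral Tasting, Park Lunch.
Harbour Hike starts after Old-Town Break ends, so Old-Town Break has no further overlaps.
Cathedral Lunch starts after Harbour Hike ends, so Harbour Hike has no further overlaps.
Cathedral Tasting starts before Cathedral Lunch ends → Cathedral Lunch and Cathedral Tasting overlap.
That's a conflict, so the schedule is not conflict-free.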